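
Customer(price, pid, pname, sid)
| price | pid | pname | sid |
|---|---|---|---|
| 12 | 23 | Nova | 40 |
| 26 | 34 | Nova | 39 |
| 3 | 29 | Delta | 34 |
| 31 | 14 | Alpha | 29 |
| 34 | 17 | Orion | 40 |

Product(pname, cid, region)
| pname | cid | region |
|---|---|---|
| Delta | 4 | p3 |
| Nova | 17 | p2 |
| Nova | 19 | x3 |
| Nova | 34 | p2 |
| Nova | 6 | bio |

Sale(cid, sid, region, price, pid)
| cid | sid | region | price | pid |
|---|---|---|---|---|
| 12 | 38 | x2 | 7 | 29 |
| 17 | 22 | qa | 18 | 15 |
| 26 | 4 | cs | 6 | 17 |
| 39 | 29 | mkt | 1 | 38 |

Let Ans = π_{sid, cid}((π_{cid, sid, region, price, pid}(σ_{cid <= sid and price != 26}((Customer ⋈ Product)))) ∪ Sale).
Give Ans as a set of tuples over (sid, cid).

Joining Customer and Product on pname yields {(12, 23, Nova, 40, 17, p2), (12, 23, Nova, 40, 19, x3), (12, 23, Nova, 40, 34, p2), (12, 23, Nova, 40, 6, bio), (26, 34, Nova, 39, 17, p2), (26, 34, Nova, 39, 19, x3), (26, 34, Nova, 39, 34, p2), (26, 34, Nova, 39, 6, bio), (3, 29, Delta, 34, 4, p3)}.
Selection cid <= sid and price != 26: {(12, 23, Nova, 40, 17, p2), (12, 23, Nova, 40, 19, x3), (12, 23, Nova, 40, 34, p2), (12, 23, Nova, 40, 6, bio), (3, 29, Delta, 34, 4, p3)}
Projecting to cid, sid, region, price, pid: {(17, 40, p2, 12, 23), (19, 40, x3, 12, 23), (34, 40, p2, 12, 23), (4, 34, p3, 3, 29), (6, 40, bio, 12, 23)}
Union: {(17, 40, p2, 12, 23), (19, 40, x3, 12, 23), (34, 40, p2, 12, 23), (4, 34, p3, 3, 29), (6, 40, bio, 12, 23)} with {(12, 38, x2, 7, 29), (17, 22, qa, 18, 15), (26, 4, cs, 6, 17), (39, 29, mkt, 1, 38)} → {(12, 38, x2, 7, 29), (17, 22, qa, 18, 15), (17, 40, p2, 12, 23), (19, 40, x3, 12, 23), (26, 4, cs, 6, 17), (34, 40, p2, 12, 23), (39, 29, mkt, 1, 38), (4, 34, p3, 3, 29), (6, 40, bio, 12, 23)}
Projecting to sid, cid: {(22, 17), (29, 39), (34, 4), (38, 12), (4, 26), (40, 17), (40, 19), (40, 34), (40, 6)}

{(22, 17), (29, 39), (34, 4), (38, 12), (4, 26), (40, 17), (40, 19), (40, 34), (40, 6)}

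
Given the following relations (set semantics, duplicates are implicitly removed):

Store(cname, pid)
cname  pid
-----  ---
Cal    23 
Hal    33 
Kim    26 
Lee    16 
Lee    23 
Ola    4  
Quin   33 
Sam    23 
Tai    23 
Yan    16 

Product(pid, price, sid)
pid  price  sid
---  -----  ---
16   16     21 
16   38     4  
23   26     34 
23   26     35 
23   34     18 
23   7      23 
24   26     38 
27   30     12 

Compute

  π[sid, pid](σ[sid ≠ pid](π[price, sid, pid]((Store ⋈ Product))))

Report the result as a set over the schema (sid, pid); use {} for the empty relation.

Store ⋈ Product (natural join on pid): {(Cal, 23, 26, 34), (Cal, 23, 26, 35), (Cal, 23, 34, 18), (Cal, 23, 7, 23), (Lee, 16, 16, 21), (Lee, 16, 38, 4), (Lee, 23, 26, 34), (Lee, 23, 26, 35), (Lee, 23, 34, 18), (Lee, 23, 7, 23), (Sam, 23, 26, 34), (Sam, 23, 26, 35), (Sam, 23, 34, 18), (Sam, 23, 7, 23), (Tai, 23, 26, 34), (Tai, 23, 26, 35), (Tai, 23, 34, 18), (Tai, 23, 7, 23), (Yan, 16, 16, 21), (Yan, 16, 38, 4)}
Projecting to price, sid, pid (14 duplicate(s) eliminated): {(16, 21, 16), (26, 34, 23), (26, 35, 23), (34, 18, 23), (38, 4, 16), (7, 23, 23)}
Selection sid ≠ pid: {(16, 21, 16), (26, 34, 23), (26, 35, 23), (34, 18, 23), (38, 4, 16)}
Projecting to sid, pid: {(18, 23), (21, 16), (34, 23), (35, 23), (4, 16)}

{(18, 23), (21, 16), (34, 23), (35, 23), (4, 16)}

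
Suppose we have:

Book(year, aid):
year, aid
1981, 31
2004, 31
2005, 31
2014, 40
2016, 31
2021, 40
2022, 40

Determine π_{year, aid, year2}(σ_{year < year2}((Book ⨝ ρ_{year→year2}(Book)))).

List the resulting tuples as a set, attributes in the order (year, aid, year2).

ρ[year→year2]: schema becomes (year2, aid); tuples unchanged.
Book ⋈ ρ_{year→year2}(Book) (natural join on aid): {(1981, 31, 1981), (1981, 31, 2004), (1981, 31, 2005), (1981, 31, 2016), (2004, 31, 1981), (2004, 31, 2004), (2004, 31, 2005), (2004, 31, 2016), (2005, 31, 1981), (2005, 31, 2004), (2005, 31, 2005), (2005, 31, 2016), (2014, 40, 2014), (2014, 40, 2021), (2014, 40, 2022), (2016, 31, 1981), (2016, 31, 2004), (2016, 31, 2005), (2016, 31, 2016), (2021, 40, 2014), (2021, 40, 2021), (2021, 40, 2022), (2022, 40, 2014), (2022, 40, 2021), (2022, 40, 2022)}
Apply σ_{year < year2}; surviving tuples: {(1981, 31, 2004), (1981, 31, 2005), (1981, 31, 2016), (2004, 31, 2005), (2004, 31, 2016), (2005, 31, 2016), (2014, 40, 2021), (2014, 40, 2022), (2021, 40, 2022)}
π_{year, aid, year2} gives {(1981, 31, 2004), (1981, 31, 2005), (1981, 31, 2016), (2004, 31, 2005), (2004, 31, 2016), (2005, 31, 2016), (2014, 40, 2021), (2014, 40, 2022), (2021, 40, 2022)}.

{(1981, 31, 2004), (1981, 31, 2005), (1981, 31, 2016), (2004, 31, 2005), (2004, 31, 2016), (2005, 31, 2016), (2014, 40, 2021), (2014, 40, 2022), (2021, 40, 2022)}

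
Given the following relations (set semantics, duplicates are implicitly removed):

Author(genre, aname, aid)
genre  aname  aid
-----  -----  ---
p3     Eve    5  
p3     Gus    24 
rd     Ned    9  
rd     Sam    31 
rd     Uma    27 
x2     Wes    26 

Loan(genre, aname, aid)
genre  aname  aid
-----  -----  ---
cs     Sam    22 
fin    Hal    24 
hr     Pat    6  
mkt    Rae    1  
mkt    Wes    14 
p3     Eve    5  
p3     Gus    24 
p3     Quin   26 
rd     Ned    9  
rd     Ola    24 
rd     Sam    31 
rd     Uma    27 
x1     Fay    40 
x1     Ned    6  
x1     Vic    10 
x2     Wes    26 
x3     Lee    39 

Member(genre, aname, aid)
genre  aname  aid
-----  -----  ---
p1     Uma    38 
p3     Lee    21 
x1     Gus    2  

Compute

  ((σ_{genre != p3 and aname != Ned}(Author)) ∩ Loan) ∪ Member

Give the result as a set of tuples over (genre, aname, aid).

{(p1, Uma, 38), (p3, Lee, 21), (rd, Sam, 31), (rd, Uma, 27), (x1, Gus, 2), (x2, Wes, 26)}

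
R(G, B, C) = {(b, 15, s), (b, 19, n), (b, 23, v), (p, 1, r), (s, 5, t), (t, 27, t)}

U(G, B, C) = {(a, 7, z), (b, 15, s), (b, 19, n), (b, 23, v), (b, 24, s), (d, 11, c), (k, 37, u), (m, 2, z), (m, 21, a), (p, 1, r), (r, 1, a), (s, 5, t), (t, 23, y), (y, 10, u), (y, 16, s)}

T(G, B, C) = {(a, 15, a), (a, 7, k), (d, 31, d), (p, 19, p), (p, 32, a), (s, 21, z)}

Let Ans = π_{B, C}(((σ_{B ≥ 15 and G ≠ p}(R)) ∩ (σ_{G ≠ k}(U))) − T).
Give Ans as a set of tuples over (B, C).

Selection B ≥ 15 and G ≠ p: {(b, 15, s), (b, 19, n), (b, 23, v), (t, 27, t)}
Selection G ≠ k: {(a, 7, z), (b, 15, s), (b, 19, n), (b, 23, v), (b, 24, s), (d, 11, c), (m, 2, z), (m, 21, a), (p, 1, r), (r, 1, a), (s, 5, t), (t, 23, y), (y, 10, u), (y, 16, s)}
Set intersection of the two operands is {(b, 15, s), (b, 19, n), (b, 23, v)}.
Set difference of the two operands is {(b, 15, s), (b, 19, n), (b, 23, v)}.
π[B, C]: project onto (B, C) → {(15, s), (19, n), (23, v)}

{(15, s), (19, n), (23, v)}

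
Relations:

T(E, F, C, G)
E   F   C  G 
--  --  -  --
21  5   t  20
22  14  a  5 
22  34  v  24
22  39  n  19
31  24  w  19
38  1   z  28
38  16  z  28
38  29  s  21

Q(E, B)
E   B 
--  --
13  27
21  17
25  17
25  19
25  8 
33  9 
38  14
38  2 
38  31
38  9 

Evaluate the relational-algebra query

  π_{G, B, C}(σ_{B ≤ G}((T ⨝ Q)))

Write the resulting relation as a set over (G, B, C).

T ⋈ Q (natural join on E): {(21, 5, t, 20, 17), (38, 1, z, 28, 14), (38, 1, z, 28, 2), (38, 1, z, 28, 31), (38, 1, z, 28, 9), (38, 16, z, 28, 14), (38, 16, z, 28, 2), (38, 16, z, 28, 31), (38, 16, z, 28, 9), (38, 29, s, 21, 14), (38, 29, s, 21, 2), (38, 29, s, 21, 31), (38, 29, s, 21, 9)}
Filtering on B ≤ G leaves {(21, 5, t, 20, 17), (38, 1, z, 28, 14), (38, 1, z, 28, 2), (38, 1, z, 28, 9), (38, 16, z, 28, 14), (38, 16, z, 28, 2), (38, 16, z, 28, 9), (38, 29, s, 21, 14), (38, 29, s, 21, 2), (38, 29, s, 21, 9)}.
π_{G, B, C} gives {(20, 17, t), (21, 14, s), (21, 2, s), (21, 9, s), (28, 14, z), (28, 2, z), (28, 9, z)} (3 duplicate(s) eliminated).

{(20, 17, t), (21, 14, s), (21, 2, s), (21, 9, s), (28, 14, z), (28, 2, z), (28, 9, z)}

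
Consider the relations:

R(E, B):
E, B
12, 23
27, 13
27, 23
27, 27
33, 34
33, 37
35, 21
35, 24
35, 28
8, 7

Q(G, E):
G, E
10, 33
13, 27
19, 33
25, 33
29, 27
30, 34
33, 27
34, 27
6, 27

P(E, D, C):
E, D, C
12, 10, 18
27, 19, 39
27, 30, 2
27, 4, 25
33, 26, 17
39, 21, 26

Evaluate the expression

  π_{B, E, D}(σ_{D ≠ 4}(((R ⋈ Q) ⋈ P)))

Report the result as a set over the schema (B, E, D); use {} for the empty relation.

{(13, 27, 19), (13, 27, 30), (23, 27, 19), (23, 27, 30), (27, 27, 19), (27, 27, 30), (34, 33, 26), (37, 33, 26)}

Natural join on E: {(27, 13, 13), (27, 13, 29), (27, 13, 33), (27, 13, 34), (27, 13, 6), (27, 23, 13), (27, 23, 29), (27, 23, 33), (27, 23, 34), (27, 23, 6), (27, 27, 13), (27, 27, 29), (27, 27, 33), (27, 27, 34), (27, 27, 6), (33, 34, 10), (33, 34, 19), (33, 34, 25), (33, 37, 10), (33, 37, 19), (33, 37, 25)}
Natural join on E: {(27, 13, 13, 19, 39), (27, 13, 13, 30, 2), (27, 13, 13, 4, 25), (27, 13, 29, 19, 39), (27, 13, 29, 30, 2), (27, 13, 29, 4, 25), (27, 13, 33, 19, 39), (27, 13, 33, 30, 2), (27, 13, 33, 4, 25), (27, 13, 34, 19, 39), (27, 13, 34, 30, 2), (27, 13, 34, 4, 25), (27, 13, 6, 19, 39), (27, 13, 6, 30, 2), (27, 13, 6, 4, 25), (27, 23, 13, 19, 39), (27, 23, 13, 30, 2), (27, 23, 13, 4, 25), (27, 23, 29, 19, 39), (27, 23, 29, 30, 2), (27, 23, 29, 4, 25), (27, 23, 33, 19, 39), (27, 23, 33, 30, 2), (27, 23, 33, 4, 25), (27, 23, 34, 19, 39), (27, 23, 34, 30, 2), (27, 23, 34, 4, 25), (27, 23, 6, 19, 39), (27, 23, 6, 30, 2), (27, 23, 6, 4, 25), (27, 27, 13, 19, 39), (27, 27, 13, 30, 2), (27, 27, 13, 4, 25), (27, 27, 29, 19, 39), (27, 27, 29, 30, 2), (27, 27, 29, 4, 25), (27, 27, 33, 19, 39), (27, 27, 33, 30, 2), (27, 27, 33, 4, 25), (27, 27, 34, 19, 39), (27, 27, 34, 30, 2), (27, 27, 34, 4, 25), (27, 27, 6, 19, 39), (27, 27, 6, 30, 2), (27, 27, 6, 4, 25), (33, 34, 10, 26, 17), (33, 34, 19, 26, 17), (33, 34, 25, 26, 17), (33, 37, 10, 26, 17), (33, 37, 19, 26, 17), (33, 37, 25, 26, 17)}
Apply σ_{D ≠ 4}; surviving tuples: {(27, 13, 13, 19, 39), (27, 13, 13, 30, 2), (27, 13, 29, 19, 39), (27, 13, 29, 30, 2), (27, 13, 33, 19, 39), (27, 13, 33, 30, 2), (27, 13, 34, 19, 39), (27, 13, 34, 30, 2), (27, 13, 6, 19, 39), (27, 13, 6, 30, 2), (27, 23, 13, 19, 39), (27, 23, 13, 30, 2), (27, 23, 29, 19, 39), (27, 23, 29, 30, 2), (27, 23, 33, 19, 39), (27, 23, 33, 30, 2), (27, 23, 34, 19, 39), (27, 23, 34, 30, 2), (27, 23, 6, 19, 39), (27, 23, 6, 30, 2), (27, 27, 13, 19, 39), (27, 27, 13, 30, 2), (27, 27, 29, 19, 39), (27, 27, 29, 30, 2), (27, 27, 33, 19, 39), (27, 27, 33, 30, 2), (27, 27, 34, 19, 39), (27, 27, 34, 30, 2), (27, 27, 6, 19, 39), (27, 27, 6, 30, 2), (33, 34, 10, 26, 17), (33, 34, 19, 26, 17), (33, 34, 25, 26, 17), (33, 37, 10, 26, 17), (33, 37, 19, 26, 17), (33, 37, 25, 26, 17)}
Keep only column(s) B, E, D (28 duplicate(s) eliminated): {(13, 27, 19), (13, 27, 30), (23, 27, 19), (23, 27, 30), (27, 27, 19), (27, 27, 30), (34, 33, 26), (37, 33, 26)}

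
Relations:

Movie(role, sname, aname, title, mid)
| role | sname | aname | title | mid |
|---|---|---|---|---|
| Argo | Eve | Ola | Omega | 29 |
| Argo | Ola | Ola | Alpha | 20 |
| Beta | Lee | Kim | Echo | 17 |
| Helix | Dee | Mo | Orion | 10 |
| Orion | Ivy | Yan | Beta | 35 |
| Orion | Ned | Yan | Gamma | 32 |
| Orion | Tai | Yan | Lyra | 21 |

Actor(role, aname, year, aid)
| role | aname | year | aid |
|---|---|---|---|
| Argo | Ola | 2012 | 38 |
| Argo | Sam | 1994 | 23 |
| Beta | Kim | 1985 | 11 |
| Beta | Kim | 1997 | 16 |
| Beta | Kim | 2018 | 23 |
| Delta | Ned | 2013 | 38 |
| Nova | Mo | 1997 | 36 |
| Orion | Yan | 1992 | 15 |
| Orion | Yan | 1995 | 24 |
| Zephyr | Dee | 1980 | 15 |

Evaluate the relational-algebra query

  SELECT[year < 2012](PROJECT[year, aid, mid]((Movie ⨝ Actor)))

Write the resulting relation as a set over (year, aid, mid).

Movie ⋈ Actor (natural join on role, aname): {(Argo, Eve, Ola, Omega, 29, 2012, 38), (Argo, Ola, Ola, Alpha, 20, 2012, 38), (Beta, Lee, Kim, Echo, 17, 1985, 11), (Beta, Lee, Kim, Echo, 17, 1997, 16), (Beta, Lee, Kim, Echo, 17, 2018, 23), (Orion, Ivy, Yan, Beta, 35, 1992, 15), (Orion, Ivy, Yan, Beta, 35, 1995, 24), (Orion, Ned, Yan, Gamma, 32, 1992, 15), (Orion, Ned, Yan, Gamma, 32, 1995, 24), (Orion, Tai, Yan, Lyra, 21, 1992, 15), (Orion, Tai, Yan, Lyra, 21, 1995, 24)}
π[year, aid, mid]: project onto (year, aid, mid) → {(1985, 11, 17), (1992, 15, 21), (1992, 15, 32), (1992, 15, 35), (1995, 24, 21), (1995, 24, 32), (1995, 24, 35), (1997, 16, 17), (2012, 38, 20), (2012, 38, 29), (2018, 23, 17)}
Filtering on year < 2012 leaves {(1985, 11, 17), (1992, 15, 21), (1992, 15, 32), (1992, 15, 35), (1995, 24, 21), (1995, 24, 32), (1995, 24, 35), (1997, 16, 17)}.

{(1985, 11, 17), (1992, 15, 21), (1992, 15, 32), (1992, 15, 35), (1995, 24, 21), (1995, 24, 32), (1995, 24, 35), (1997, 16, 17)}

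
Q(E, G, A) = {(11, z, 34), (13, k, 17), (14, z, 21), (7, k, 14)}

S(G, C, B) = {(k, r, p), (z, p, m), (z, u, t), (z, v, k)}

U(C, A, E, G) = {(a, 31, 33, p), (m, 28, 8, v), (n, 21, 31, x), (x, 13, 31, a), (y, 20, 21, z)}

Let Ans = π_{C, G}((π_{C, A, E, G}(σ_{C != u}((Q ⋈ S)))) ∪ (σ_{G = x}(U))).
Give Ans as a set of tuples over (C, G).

{(n, x), (p, z), (r, k), (v, z)}

Joining Q and S on G yields {(11, z, 34, p, m), (11, z, 34, u, t), (11, z, 34, v, k), (13, k, 17, r, p), (14, z, 21, p, m), (14, z, 21, u, t), (14, z, 21, v, k), (7, k, 14, r, p)}.
Selection C != u: {(11, z, 34, p, m), (11, z, 34, v, k), (13, k, 17, r, p), (14, z, 21, p, m), (14, z, 21, v, k), (7, k, 14, r, p)}
Projecting to C, A, E, G: {(p, 21, 14, z), (p, 34, 11, z), (r, 14, 7, k), (r, 17, 13, k), (v, 21, 14, z), (v, 34, 11, z)}
Selection G = x: {(n, 21, 31, x)}
Taking the union: {(n, 21, 31, x), (p, 21, 14, z), (p, 34, 11, z), (r, 14, 7, k), (r, 17, 13, k), (v, 21, 14, z), (v, 34, 11, z)}
Projecting to C, G (3 duplicate(s) eliminated): {(n, x), (p, z), (r, k), (v, z)}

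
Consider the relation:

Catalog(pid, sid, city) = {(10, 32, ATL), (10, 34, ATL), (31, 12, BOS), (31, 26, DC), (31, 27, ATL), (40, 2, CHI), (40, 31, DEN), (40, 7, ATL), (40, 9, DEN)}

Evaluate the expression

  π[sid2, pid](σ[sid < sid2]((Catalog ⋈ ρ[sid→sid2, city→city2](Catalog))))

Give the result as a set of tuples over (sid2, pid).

{(26, 31), (27, 31), (31, 40), (34, 10), (7, 40), (9, 40)}

ρ[sid→sid2, city→city2]: schema becomes (pid, sid2, city2); tuples unchanged.
Joining Catalog and ρ[sid→sid2, city→city2](Catalog) on pid yields {(10, 32, ATL, 32, ATL), (10, 32, ATL, 34, ATL), (10, 34, ATL, 32, ATL), (10, 34, ATL, 34, ATL), (31, 12, BOS, 12, BOS), (31, 12, BOS, 26, DC), (31, 12, BOS, 27, ATL), (31, 26, DC, 12, BOS), (31, 26, DC, 26, DC), (31, 26, DC, 27, ATL), (31, 27, ATL, 12, BOS), (31, 27, ATL, 26, DC), (31, 27, ATL, 27, ATL), (40, 2, CHI, 2, CHI), (40, 2, CHI, 31, DEN), (40, 2, CHI, 7, ATL), (40, 2, CHI, 9, DEN), (40, 31, DEN, 2, CHI), (40, 31, DEN, 31, DEN), (40, 31, DEN, 7, ATL), (40, 31, DEN, 9, DEN), (40, 7, ATL, 2, CHI), (40, 7, ATL, 31, DEN), (40, 7, ATL, 7, ATL), (40, 7, ATL, 9, DEN), (40, 9, DEN, 2, CHI), (40, 9, DEN, 31, DEN), (40, 9, DEN, 7, ATL), (40, 9, DEN, 9, DEN)}.
Selection sid < sid2: {(10, 32, ATL, 34, ATL), (31, 12, BOS, 26, DC), (31, 12, BOS, 27, ATL), (31, 26, DC, 27, ATL), (40, 2, CHI, 31, DEN), (40, 2, CHI, 7, ATL), (40, 2, CHI, 9, DEN), (40, 7, ATL, 31, DEN), (40, 7, ATL, 9, DEN), (40, 9, DEN, 31, DEN)}
Projecting to sid2, pid (4 duplicate(s) eliminated): {(26, 31), (27, 31), (31, 40), (34, 10), (7, 40), (9, 40)}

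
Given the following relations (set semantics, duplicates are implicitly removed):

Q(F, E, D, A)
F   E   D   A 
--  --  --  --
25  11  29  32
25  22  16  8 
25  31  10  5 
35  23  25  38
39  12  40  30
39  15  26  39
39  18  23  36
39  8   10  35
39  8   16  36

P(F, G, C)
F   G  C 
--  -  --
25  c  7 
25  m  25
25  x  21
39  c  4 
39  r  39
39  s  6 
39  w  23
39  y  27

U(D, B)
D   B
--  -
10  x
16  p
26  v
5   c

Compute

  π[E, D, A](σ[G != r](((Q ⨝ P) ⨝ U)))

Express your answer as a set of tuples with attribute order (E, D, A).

{(15, 26, 39), (22, 16, 8), (31, 10, 5), (8, 10, 35), (8, 16, 36)}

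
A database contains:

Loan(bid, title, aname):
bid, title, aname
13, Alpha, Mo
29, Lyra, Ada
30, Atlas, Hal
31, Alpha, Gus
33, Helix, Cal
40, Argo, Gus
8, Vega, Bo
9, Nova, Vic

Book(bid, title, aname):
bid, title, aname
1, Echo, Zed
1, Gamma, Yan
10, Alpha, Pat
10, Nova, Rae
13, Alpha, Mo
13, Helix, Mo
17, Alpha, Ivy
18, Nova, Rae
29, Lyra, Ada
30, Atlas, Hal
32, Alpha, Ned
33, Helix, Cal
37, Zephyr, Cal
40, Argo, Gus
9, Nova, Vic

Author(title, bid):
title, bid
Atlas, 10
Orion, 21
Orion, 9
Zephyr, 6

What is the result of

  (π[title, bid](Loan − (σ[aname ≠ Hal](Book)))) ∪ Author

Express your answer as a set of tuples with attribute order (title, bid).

Filtering on aname ≠ Hal leaves {(1, Echo, Zed), (1, Gamma, Yan), (10, Alpha, Pat), (10, Nova, Rae), (13, Alpha, Mo), (13, Helix, Mo), (17, Alpha, Ivy), (18, Nova, Rae), (29, Lyra, Ada), (32, Alpha, Ned), (33, Helix, Cal), (37, Zephyr, Cal), (40, Argo, Gus), (9, Nova, Vic)}.
Set difference of the two operands is {(30, Atlas, Hal), (31, Alpha, Gus), (8, Vega, Bo)}.
Projecting to title, bid: {(Alpha, 31), (Atlas, 30), (Vega, 8)}
Set union of the two operands is {(Alpha, 31), (Atlas, 10), (Atlas, 30), (Orion, 21), (Orion, 9), (Vega, 8), (Zephyr, 6)}.

{(Alpha, 31), (Atlas, 10), (Atlas, 30), (Orion, 21), (Orion, 9), (Vega, 8), (Zephyr, 6)}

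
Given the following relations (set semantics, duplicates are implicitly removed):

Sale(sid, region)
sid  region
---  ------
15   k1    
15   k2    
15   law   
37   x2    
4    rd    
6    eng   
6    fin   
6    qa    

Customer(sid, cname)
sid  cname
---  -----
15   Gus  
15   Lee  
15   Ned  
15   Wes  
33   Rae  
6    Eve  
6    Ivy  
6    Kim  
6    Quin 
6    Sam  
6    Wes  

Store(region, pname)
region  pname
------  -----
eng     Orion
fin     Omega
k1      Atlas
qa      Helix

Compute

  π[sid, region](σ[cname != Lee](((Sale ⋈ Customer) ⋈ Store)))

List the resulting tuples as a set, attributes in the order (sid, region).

{(15, k1), (6, eng), (6, fin), (6, qa)}

Joining Sale and Customer on sid yields {(15, k1, Gus), (15, k1, Lee), (15, k1, Ned), (15, k1, Wes), (15, k2, Gus), (15, k2, Lee), (15, k2, Ned), (15, k2, Wes), (15, law, Gus), (15, law, Lee), (15, law, Ned), (15, law, Wes), (6, eng, Eve), (6, eng, Ivy), (6, eng, Kim), (6, eng, Quin), (6, eng, Sam), (6, eng, Wes), (6, fin, Eve), (6, fin, Ivy), (6, fin, Kim), (6, fin, Quin), (6, fin, Sam), (6, fin, Wes), (6, qa, Eve), (6, qa, Ivy), (6, qa, Kim), (6, qa, Quin), (6, qa, Sam), (6, qa, Wes)}.
Joining (Sale ⋈ Customer) and Store on region yields {(15, k1, Gus, Atlas), (15, k1, Lee, Atlas), (15, k1, Ned, Atlas), (15, k1, Wes, Atlas), (6, eng, Eve, Orion), (6, eng, Ivy, Orion), (6, eng, Kim, Orion), (6, eng, Quin, Orion), (6, eng, Sam, Orion), (6, eng, Wes, Orion), (6, fin, Eve, Omega), (6, fin, Ivy, Omega), (6, fin, Kim, Omega), (6, fin, Quin, Omega), (6, fin, Sam, Omega), (6, fin, Wes, Omega), (6, qa, Eve, Helix), (6, qa, Ivy, Helix), (6, qa, Kim, Helix), (6, qa, Quin, Helix), (6, qa, Sam, Helix), (6, qa, Wes, Helix)}.
σ[cname != Lee]: keep tuples satisfying cname != Lee → {(15, k1, Gus, Atlas), (15, k1, Ned, Atlas), (15, k1, Wes, Atlas), (6, eng, Eve, Orion), (6, eng, Ivy, Orion), (6, eng, Kim, Orion), (6, eng, Quin, Orion), (6, eng, Sam, Orion), (6, eng, Wes, Orion), (6, fin, Eve, Omega), (6, fin, Ivy, Omega), (6, fin, Kim, Omega), (6, fin, Quin, Omega), (6, fin, Sam, Omega), (6, fin, Wes, Omega), (6, qa, Eve, Helix), (6, qa, Ivy, Helix), (6, qa, Kim, Helix), (6, qa, Quin, Helix), (6, qa, Sam, Helix), (6, qa, Wes, Helix)}
Projecting to sid, region (17 duplicate(s) eliminated): {(15, k1), (6, eng), (6, fin), (6, qa)}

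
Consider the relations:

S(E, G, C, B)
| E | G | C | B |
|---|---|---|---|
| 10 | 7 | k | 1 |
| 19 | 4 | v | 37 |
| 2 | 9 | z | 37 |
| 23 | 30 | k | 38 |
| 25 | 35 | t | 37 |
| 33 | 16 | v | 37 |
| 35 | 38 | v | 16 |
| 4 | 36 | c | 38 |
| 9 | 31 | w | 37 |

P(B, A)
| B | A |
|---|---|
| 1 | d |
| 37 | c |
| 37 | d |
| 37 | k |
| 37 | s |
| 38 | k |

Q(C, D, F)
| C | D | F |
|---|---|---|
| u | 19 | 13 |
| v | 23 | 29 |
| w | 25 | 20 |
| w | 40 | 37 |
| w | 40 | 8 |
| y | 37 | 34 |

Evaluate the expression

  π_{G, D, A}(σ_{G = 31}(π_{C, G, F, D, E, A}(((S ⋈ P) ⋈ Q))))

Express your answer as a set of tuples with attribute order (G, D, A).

{(31, 25, c), (31, 25, d), (31, 25, k), (31, 25, s), (31, 40, c), (31, 40, d), (31, 40, k), (31, 40, s)}

Natural join on B: {(10, 7, k, 1, d), (19, 4, v, 37, c), (19, 4, v, 37, d), (19, 4, v, 37, k), (19, 4, v, 37, s), (2, 9, z, 37, c), (2, 9, z, 37, d), (2, 9, z, 37, k), (2, 9, z, 37, s), (23, 30, k, 38, k), (25, 35, t, 37, c), (25, 35, t, 37, d), (25, 35, t, 37, k), (25, 35, t, 37, s), (33, 16, v, 37, c), (33, 16, v, 37, d), (33, 16, v, 37, k), (33, 16, v, 37, s), (4, 36, c, 38, k), (9, 31, w, 37, c), (9, 31, w, 37, d), (9, 31, w, 37, k), (9, 31, w, 37, s)}
Natural join on C: {(19, 4, v, 37, c, 23, 29), (19, 4, v, 37, d, 23, 29), (19, 4, v, 37, k, 23, 29), (19, 4, v, 37, s, 23, 29), (33, 16, v, 37, c, 23, 29), (33, 16, v, 37, d, 23, 29), (33, 16, v, 37, k, 23, 29), (33, 16, v, 37, s, 23, 29), (9, 31, w, 37, c, 25, 20), (9, 31, w, 37, c, 40, 37), (9, 31, w, 37, c, 40, 8), (9, 31, w, 37, d, 25, 20), (9, 31, w, 37, d, 40, 37), (9, 31, w, 37, d, 40, 8), (9, 31, w, 37, k, 25, 20), (9, 31, w, 37, k, 40, 37), (9, 31, w, 37, k, 40, 8), (9, 31, w, 37, s, 25, 20), (9, 31, w, 37, s, 40, 37), (9, 31, w, 37, s, 40, 8)}
Projecting to C, G, F, D, E, A: {(v, 16, 29, 23, 33, c), (v, 16, 29, 23, 33, d), (v, 16, 29, 23, 33, k), (v, 16, 29, 23, 33, s), (v, 4, 29, 23, 19, c), (v, 4, 29, 23, 19, d), (v, 4, 29, 23, 19, k), (v, 4, 29, 23, 19, s), (w, 31, 20, 25, 9, c), (w, 31, 20, 25, 9, d), (w, 31, 20, 25, 9, k), (w, 31, 20, 25, 9, s), (w, 31, 37, 40, 9, c), (w, 31, 37, 40, 9, d), (w, 31, 37, 40, 9, k), (w, 31, 37, 40, 9, s), (w, 31, 8, 40, 9, c), (w, 31, 8, 40, 9, d), (w, 31, 8, 40, 9, k), (w, 31, 8, 40, 9, s)}
Filtering on G = 31 leaves {(w, 31, 20, 25, 9, c), (w, 31, 20, 25, 9, d), (w, 31, 20, 25, 9, k), (w, 31, 20, 25, 9, s), (w, 31, 37, 40, 9, c), (w, 31, 37, 40, 9, d), (w, 31, 37, 40, 9, k), (w, 31, 37, 40, 9, s), (w, 31, 8, 40, 9, c), (w, 31, 8, 40, 9, d), (w, 31, 8, 40, 9, k), (w, 31, 8, 40, 9, s)}.
Projecting to G, D, A (4 duplicate(s) eliminated): {(31, 25, c), (31, 25, d), (31, 25, k), (31, 25, s), (31, 40, c), (31, 40, d), (31, 40, k), (31, 40, s)}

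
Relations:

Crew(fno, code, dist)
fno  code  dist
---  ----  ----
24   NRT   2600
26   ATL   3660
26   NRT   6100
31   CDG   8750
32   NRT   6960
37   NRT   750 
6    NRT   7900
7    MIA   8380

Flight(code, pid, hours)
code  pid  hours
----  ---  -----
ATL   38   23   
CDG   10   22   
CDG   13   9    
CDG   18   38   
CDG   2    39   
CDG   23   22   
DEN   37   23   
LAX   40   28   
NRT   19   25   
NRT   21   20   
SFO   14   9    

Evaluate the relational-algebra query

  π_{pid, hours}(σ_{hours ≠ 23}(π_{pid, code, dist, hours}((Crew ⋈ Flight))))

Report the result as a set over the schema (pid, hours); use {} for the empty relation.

Crew ⋈ Flight (natural join on code): {(24, NRT, 2600, 19, 25), (24, NRT, 2600, 21, 20), (26, ATL, 3660, 38, 23), (26, NRT, 6100, 19, 25), (26, NRT, 6100, 21, 20), (31, CDG, 8750, 10, 22), (31, CDG, 8750, 13, 9), (31, CDG, 8750, 18, 38), (31, CDG, 8750, 2, 39), (31, CDG, 8750, 23, 22), (32, NRT, 6960, 19, 25), (32, NRT, 6960, 21, 20), (37, NRT, 750, 19, 25), (37, NRT, 750, 21, 20), (6, NRT, 7900, 19, 25), (6, NRT, 7900, 21, 20)}
π_{pid, code, dist, hours} gives {(10, CDG, 8750, 22), (13, CDG, 8750, 9), (18, CDG, 8750, 38), (19, NRT, 2600, 25), (19, NRT, 6100, 25), (19, NRT, 6960, 25), (19, NRT, 750, 25), (19, NRT, 7900, 25), (2, CDG, 8750, 39), (21, NRT, 2600, 20), (21, NRT, 6100, 20), (21, NRT, 6960, 20), (21, NRT, 750, 20), (21, NRT, 7900, 20), (23, CDG, 8750, 22), (38, ATL, 3660, 23)}.
Apply σ_{hours ≠ 23}; surviving tuples: {(10, CDG, 8750, 22), (13, CDG, 8750, 9), (18, CDG, 8750, 38), (19, NRT, 2600, 25), (19, NRT, 6100, 25), (19, NRT, 6960, 25), (19, NRT, 750, 25), (19, NRT, 7900, 25), (2, CDG, 8750, 39), (21, NRT, 2600, 20), (21, NRT, 6100, 20), (21, NRT, 6960, 20), (21, NRT, 750, 20), (21, NRT, 7900, 20), (23, CDG, 8750, 22)}
π_{pid, hours} gives {(10, 22), (13, 9), (18, 38), (19, 25), (2, 39), (21, 20), (23, 22)} (8 duplicate(s) eliminated).

{(10, 22), (13, 9), (18, 38), (19, 25), (2, 39), (21, 20), (23, 22)}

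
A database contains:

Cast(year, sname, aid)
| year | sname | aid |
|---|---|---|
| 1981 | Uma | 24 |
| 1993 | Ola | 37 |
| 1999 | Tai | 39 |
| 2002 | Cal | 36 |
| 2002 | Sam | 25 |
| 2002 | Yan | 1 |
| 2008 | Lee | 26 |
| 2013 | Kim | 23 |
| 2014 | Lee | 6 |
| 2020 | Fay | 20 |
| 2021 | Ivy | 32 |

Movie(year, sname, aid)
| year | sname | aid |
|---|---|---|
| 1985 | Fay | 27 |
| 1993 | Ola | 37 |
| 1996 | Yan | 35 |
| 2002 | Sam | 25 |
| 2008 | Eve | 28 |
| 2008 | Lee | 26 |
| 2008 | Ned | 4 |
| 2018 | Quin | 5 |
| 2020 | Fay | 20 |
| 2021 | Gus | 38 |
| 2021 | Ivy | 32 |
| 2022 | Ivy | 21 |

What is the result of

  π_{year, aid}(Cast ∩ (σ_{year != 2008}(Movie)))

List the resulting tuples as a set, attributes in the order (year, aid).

{(1993, 37), (2002, 25), (2020, 20), (2021, 32)}

Apply σ_{year != 2008}; surviving tuples: {(1985, Fay, 27), (1993, Ola, 37), (1996, Yan, 35), (2002, Sam, 25), (2018, Quin, 5), (2020, Fay, 20), (2021, Gus, 38), (2021, Ivy, 32), (2022, Ivy, 21)}
Taking the intersection: {(1993, Ola, 37), (2002, Sam, 25), (2020, Fay, 20), (2021, Ivy, 32)}
π_{year, aid} gives {(1993, 37), (2002, 25), (2020, 20), (2021, 32)}.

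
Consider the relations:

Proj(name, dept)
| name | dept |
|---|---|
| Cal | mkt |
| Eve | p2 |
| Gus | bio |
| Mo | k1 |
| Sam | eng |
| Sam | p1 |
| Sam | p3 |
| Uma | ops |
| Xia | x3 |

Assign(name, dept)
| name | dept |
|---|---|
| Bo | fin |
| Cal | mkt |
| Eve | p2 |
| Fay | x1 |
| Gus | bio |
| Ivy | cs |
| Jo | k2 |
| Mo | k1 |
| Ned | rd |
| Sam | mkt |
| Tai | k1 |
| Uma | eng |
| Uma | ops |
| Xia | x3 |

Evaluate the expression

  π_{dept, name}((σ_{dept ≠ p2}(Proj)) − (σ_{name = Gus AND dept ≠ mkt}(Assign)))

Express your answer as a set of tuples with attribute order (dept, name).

{(eng, Sam), (k1, Mo), (mkt, Cal), (ops, Uma), (p1, Sam), (p3, Sam), (x3, Xia)}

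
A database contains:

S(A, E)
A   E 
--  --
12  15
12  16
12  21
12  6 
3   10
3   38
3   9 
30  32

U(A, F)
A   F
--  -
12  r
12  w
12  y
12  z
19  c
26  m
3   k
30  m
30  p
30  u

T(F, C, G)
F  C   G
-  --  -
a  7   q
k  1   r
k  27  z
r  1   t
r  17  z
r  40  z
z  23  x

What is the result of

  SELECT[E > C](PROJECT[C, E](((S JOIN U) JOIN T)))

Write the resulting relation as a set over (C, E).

{(1, 10), (1, 15), (1, 16), (1, 21), (1, 38), (1, 6), (1, 9), (17, 21), (27, 38)}

Natural join on A: {(12, 15, r), (12, 15, w), (12, 15, y), (12, 15, z), (12, 16, r), (12, 16, w), (12, 16, y), (12, 16, z), (12, 21, r), (12, 21, w), (12, 21, y), (12, 21, z), (12, 6, r), (12, 6, w), (12, 6, y), (12, 6, z), (3, 10, k), (3, 38, k), (3, 9, k), (30, 32, m), (30, 32, p), (30, 32, u)}
Natural join on F: {(12, 15, r, 1, t), (12, 15, r, 17, z), (12, 15, r, 40, z), (12, 15, z, 23, x), (12, 16, r, 1, t), (12, 16, r, 17, z), (12, 16, r, 40, z), (12, 16, z, 23, x), (12, 21, r, 1, t), (12, 21, r, 17, z), (12, 21, r, 40, z), (12, 21, z, 23, x), (12, 6, r, 1, t), (12, 6, r, 17, z), (12, 6, r, 40, z), (12, 6, z, 23, x), (3, 10, k, 1, r), (3, 10, k, 27, z), (3, 38, k, 1, r), (3, 38, k, 27, z), (3, 9, k, 1, r), (3, 9, k, 27, z)}
Projecting to C, E: {(1, 10), (1, 15), (1, 16), (1, 21), (1, 38), (1, 6), (1, 9), (17, 15), (17, 16), (17, 21), (17, 6), (23, 15), (23, 16), (23, 21), (23, 6), (27, 10), (27, 38), (27, 9), (40, 15), (40, 16), (40, 21), (40, 6)}
σ[E > C]: keep tuples satisfying E > C → {(1, 10), (1, 15), (1, 16), (1, 21), (1, 38), (1, 6), (1, 9), (17, 21), (27, 38)}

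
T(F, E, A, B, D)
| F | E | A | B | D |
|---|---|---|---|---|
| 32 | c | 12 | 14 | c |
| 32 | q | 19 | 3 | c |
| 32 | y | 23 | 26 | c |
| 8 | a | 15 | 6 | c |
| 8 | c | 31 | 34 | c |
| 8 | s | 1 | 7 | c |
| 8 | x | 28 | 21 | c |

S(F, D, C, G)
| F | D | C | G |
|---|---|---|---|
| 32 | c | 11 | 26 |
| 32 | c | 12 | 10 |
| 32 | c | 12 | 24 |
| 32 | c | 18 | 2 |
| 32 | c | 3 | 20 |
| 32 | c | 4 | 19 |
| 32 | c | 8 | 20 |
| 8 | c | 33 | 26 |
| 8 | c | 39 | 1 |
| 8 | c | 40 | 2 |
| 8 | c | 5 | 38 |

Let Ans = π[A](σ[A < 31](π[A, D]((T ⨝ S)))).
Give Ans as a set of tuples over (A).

Natural join on F, D: {(32, c, 12, 14, c, 11, 26), (32, c, 12, 14, c, 12, 10), (32, c, 12, 14, c, 12, 24), (32, c, 12, 14, c, 18, 2), (32, c, 12, 14, c, 3, 20), (32, c, 12, 14, c, 4, 19), (32, c, 12, 14, c, 8, 20), (32, q, 19, 3, c, 11, 26), (32, q, 19, 3, c, 12, 10), (32, q, 19, 3, c, 12, 24), (32, q, 19, 3, c, 18, 2), (32, q, 19, 3, c, 3, 20), (32, q, 19, 3, c, 4, 19), (32, q, 19, 3, c, 8, 20), (32, y, 23, 26, c, 11, 26), (32, y, 23, 26, c, 12, 10), (32, y, 23, 26, c, 12, 24), (32, y, 23, 26, c, 18, 2), (32, y, 23, 26, c, 3, 20), (32, y, 23, 26, c, 4, 19), (32, y, 23, 26, c, 8, 20), (8, a, 15, 6, c, 33, 26), (8, a, 15, 6, c, 39, 1), (8, a, 15, 6, c, 40, 2), (8, a, 15, 6, c, 5, 38), (8, c, 31, 34, c, 33, 26), (8, c, 31, 34, c, 39, 1), (8, c, 31, 34, c, 40, 2), (8, c, 31, 34, c, 5, 38), (8, s, 1, 7, c, 33, 26), (8, s, 1, 7, c, 39, 1), (8, s, 1, 7, c, 40, 2), (8, s, 1, 7, c, 5, 38), (8, x, 28, 21, c, 33, 26), (8, x, 28, 21, c, 39, 1), (8, x, 28, 21, c, 40, 2), (8, x, 28, 21, c, 5, 38)}
Projecting to A, D (30 duplicate(s) eliminated): {(1, c), (12, c), (15, c), (19, c), (23, c), (28, c), (31, c)}
σ[A < 31]: keep tuples satisfying A < 31 → {(1, c), (12, c), (15, c), (19, c), (23, c), (28, c)}
Projecting to A: {1, 12, 15, 19, 23, 28}

{1, 12, 15, 19, 23, 28}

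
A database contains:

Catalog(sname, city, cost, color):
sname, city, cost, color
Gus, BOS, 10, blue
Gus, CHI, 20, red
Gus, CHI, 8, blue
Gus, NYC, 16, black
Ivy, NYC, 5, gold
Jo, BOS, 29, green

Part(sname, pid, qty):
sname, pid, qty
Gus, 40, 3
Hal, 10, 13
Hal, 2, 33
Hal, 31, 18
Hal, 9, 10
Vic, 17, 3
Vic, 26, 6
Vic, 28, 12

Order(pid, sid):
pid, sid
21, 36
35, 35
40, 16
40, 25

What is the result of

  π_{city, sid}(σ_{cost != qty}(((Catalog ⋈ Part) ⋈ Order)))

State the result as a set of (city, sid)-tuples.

{(BOS, 16), (BOS, 25), (CHI, 16), (CHI, 25), (NYC, 16), (NYC, 25)}

Catalog ⋈ Part (natural join on sname): {(Gus, BOS, 10, blue, 40, 3), (Gus, CHI, 20, red, 40, 3), (Gus, CHI, 8, blue, 40, 3), (Gus, NYC, 16, black, 40, 3)}
(Catalog ⋈ Part) ⋈ Order (natural join on pid): {(Gus, BOS, 10, blue, 40, 3, 16), (Gus, BOS, 10, blue, 40, 3, 25), (Gus, CHI, 20, red, 40, 3, 16), (Gus, CHI, 20, red, 40, 3, 25), (Gus, CHI, 8, blue, 40, 3, 16), (Gus, CHI, 8, blue, 40, 3, 25), (Gus, NYC, 16, black, 40, 3, 16), (Gus, NYC, 16, black, 40, 3, 25)}
Filtering on cost != qty leaves {(Gus, BOS, 10, blue, 40, 3, 16), (Gus, BOS, 10, blue, 40, 3, 25), (Gus, CHI, 20, red, 40, 3, 16), (Gus, CHI, 20, red, 40, 3, 25), (Gus, CHI, 8, blue, 40, 3, 16), (Gus, CHI, 8, blue, 40, 3, 25), (Gus, NYC, 16, black, 40, 3, 16), (Gus, NYC, 16, black, 40, 3, 25)}.
π_{city, sid} gives {(BOS, 16), (BOS, 25), (CHI, 16), (CHI, 25), (NYC, 16), (NYC, 25)} (2 duplicate(s) eliminated).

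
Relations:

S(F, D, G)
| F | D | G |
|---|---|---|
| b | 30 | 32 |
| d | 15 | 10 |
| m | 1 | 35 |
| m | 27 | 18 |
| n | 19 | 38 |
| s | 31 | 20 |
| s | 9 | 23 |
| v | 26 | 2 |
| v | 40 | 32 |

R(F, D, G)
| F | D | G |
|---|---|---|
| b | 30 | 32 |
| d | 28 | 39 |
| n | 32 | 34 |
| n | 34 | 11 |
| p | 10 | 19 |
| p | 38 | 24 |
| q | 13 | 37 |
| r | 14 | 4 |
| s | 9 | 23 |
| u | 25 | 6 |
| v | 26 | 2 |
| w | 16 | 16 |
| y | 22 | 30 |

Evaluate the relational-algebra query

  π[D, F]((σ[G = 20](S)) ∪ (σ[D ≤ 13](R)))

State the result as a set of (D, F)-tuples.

Selection G = 20: {(s, 31, 20)}
Selection D ≤ 13: {(p, 10, 19), (q, 13, 37), (s, 9, 23)}
Union: {(s, 31, 20)} with {(p, 10, 19), (q, 13, 37), (s, 9, 23)} → {(p, 10, 19), (q, 13, 37), (s, 31, 20), (s, 9, 23)}
Keep only column(s) D, F: {(10, p), (13, q), (31, s), (9, s)}

{(10, p), (13, q), (31, s), (9, s)}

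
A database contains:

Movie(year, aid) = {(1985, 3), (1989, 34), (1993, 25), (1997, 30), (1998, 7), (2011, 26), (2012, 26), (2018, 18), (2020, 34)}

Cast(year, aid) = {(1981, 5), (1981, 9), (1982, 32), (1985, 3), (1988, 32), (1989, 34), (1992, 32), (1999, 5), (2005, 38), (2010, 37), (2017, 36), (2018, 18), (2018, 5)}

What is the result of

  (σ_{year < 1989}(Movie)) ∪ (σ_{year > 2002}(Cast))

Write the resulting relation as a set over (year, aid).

Apply σ_{year < 1989}; surviving tuples: {(1985, 3)}
Apply σ_{year > 2002}; surviving tuples: {(2005, 38), (2010, 37), (2017, 36), (2018, 18), (2018, 5)}
Union: {(1985, 3)} with {(2005, 38), (2010, 37), (2017, 36), (2018, 18), (2018, 5)} → {(1985, 3), (2005, 38), (2010, 37), (2017, 36), (2018, 18), (2018, 5)}

{(1985, 3), (2005, 38), (2010, 37), (2017, 36), (2018, 18), (2018, 5)}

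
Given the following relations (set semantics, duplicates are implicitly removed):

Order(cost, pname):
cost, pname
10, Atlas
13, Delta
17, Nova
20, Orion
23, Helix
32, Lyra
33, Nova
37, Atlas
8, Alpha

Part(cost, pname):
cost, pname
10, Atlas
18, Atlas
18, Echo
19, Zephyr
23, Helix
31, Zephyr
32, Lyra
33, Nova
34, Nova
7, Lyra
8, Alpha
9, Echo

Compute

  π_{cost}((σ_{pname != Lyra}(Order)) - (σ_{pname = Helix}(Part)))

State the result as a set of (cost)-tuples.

Filtering on pname != Lyra leaves {(10, Atlas), (13, Delta), (17, Nova), (20, Orion), (23, Helix), (33, Nova), (37, Atlas), (8, Alpha)}.
Filtering on pname = Helix leaves {(23, Helix)}.
Difference: {(10, Atlas), (13, Delta), (17, Nova), (20, Orion), (23, Helix), (33, Nova), (37, Atlas), (8, Alpha)} with {(23, Helix)} → {(10, Atlas), (13, Delta), (17, Nova), (20, Orion), (33, Nova), (37, Atlas), (8, Alpha)}
π[cost]: project onto (cost) → {10, 13, 17, 20, 33, 37, 8}

{10, 13, 17, 20, 33, 37, 8}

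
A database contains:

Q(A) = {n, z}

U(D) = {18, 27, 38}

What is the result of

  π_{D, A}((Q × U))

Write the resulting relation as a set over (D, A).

Q × U: Cartesian product, 2·3 = 6 tuples over (A, D).
π[D, A]: project onto (D, A) → {(18, n), (18, z), (27, n), (27, z), (38, n), (38, z)}

{(18, n), (18, z), (27, n), (27, z), (38, n), (38, z)}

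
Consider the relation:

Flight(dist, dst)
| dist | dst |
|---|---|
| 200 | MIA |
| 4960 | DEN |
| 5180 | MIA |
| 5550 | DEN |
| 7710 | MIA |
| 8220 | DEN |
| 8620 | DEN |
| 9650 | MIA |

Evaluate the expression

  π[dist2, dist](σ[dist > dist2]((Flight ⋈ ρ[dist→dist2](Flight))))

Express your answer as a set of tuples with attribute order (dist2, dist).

{(200, 5180), (200, 7710), (200, 9650), (4960, 5550), (4960, 8220), (4960, 8620), (5180, 7710), (5180, 9650), (5550, 8220), (5550, 8620), (7710, 9650), (8220, 8620)}

ρ[dist→dist2]: schema becomes (dist2, dst); tuples unchanged.
Joining Flight and ρ[dist→dist2](Flight) on dst yields {(200, MIA, 200), (200, MIA, 5180), (200, MIA, 7710), (200, MIA, 9650), (4960, DEN, 4960), (4960, DEN, 5550), (4960, DEN, 8220), (4960, DEN, 8620), (5180, MIA, 200), (5180, MIA, 5180), (5180, MIA, 7710), (5180, MIA, 9650), (5550, DEN, 4960), (5550, DEN, 5550), (5550, DEN, 8220), (5550, DEN, 8620), (7710, MIA, 200), (7710, MIA, 5180), (7710, MIA, 7710), (7710, MIA, 9650), (8220, DEN, 4960), (8220, DEN, 5550), (8220, DEN, 8220), (8220, DEN, 8620), (8620, DEN, 4960), (8620, DEN, 5550), (8620, DEN, 8220), (8620, DEN, 8620), (9650, MIA, 200), (9650, MIA, 5180), (9650, MIA, 7710), (9650, MIA, 9650)}.
Selection dist > dist2: {(5180, MIA, 200), (5550, DEN, 4960), (7710, MIA, 200), (7710, MIA, 5180), (8220, DEN, 4960), (8220, DEN, 5550), (8620, DEN, 4960), (8620, DEN, 5550), (8620, DEN, 8220), (9650, MIA, 200), (9650, MIA, 5180), (9650, MIA, 7710)}
Projecting to dist2, dist: {(200, 5180), (200, 7710), (200, 9650), (4960, 5550), (4960, 8220), (4960, 8620), (5180, 7710), (5180, 9650), (5550, 8220), (5550, 8620), (7710, 9650), (8220, 8620)}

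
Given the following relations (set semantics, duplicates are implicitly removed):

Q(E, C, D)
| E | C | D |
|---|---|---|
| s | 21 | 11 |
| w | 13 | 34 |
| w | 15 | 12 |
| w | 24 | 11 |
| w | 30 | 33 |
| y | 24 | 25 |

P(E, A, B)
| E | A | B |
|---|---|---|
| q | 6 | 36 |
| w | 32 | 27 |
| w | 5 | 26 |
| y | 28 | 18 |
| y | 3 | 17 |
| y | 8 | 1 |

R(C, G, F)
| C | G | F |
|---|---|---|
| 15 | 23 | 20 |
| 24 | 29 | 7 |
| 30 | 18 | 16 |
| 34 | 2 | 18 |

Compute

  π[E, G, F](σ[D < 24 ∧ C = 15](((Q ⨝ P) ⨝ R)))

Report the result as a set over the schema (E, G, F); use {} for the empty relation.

{(w, 23, 20)}

Joining Q and P on E yields {(w, 13, 34, 32, 27), (w, 13, 34, 5, 26), (w, 15, 12, 32, 27), (w, 15, 12, 5, 26), (w, 24, 11, 32, 27), (w, 24, 11, 5, 26), (w, 30, 33, 32, 27), (w, 30, 33, 5, 26), (y, 24, 25, 28, 18), (y, 24, 25, 3, 17), (y, 24, 25, 8, 1)}.
Joining (Q ⨝ P) and R on C yields {(w, 15, 12, 32, 27, 23, 20), (w, 15, 12, 5, 26, 23, 20), (w, 24, 11, 32, 27, 29, 7), (w, 24, 11, 5, 26, 29, 7), (w, 30, 33, 32, 27, 18, 16), (w, 30, 33, 5, 26, 18, 16), (y, 24, 25, 28, 18, 29, 7), (y, 24, 25, 3, 17, 29, 7), (y, 24, 25, 8, 1, 29, 7)}.
σ[D < 24 ∧ C = 15]: keep tuples satisfying D < 24 ∧ C = 15 → {(w, 15, 12, 32, 27, 23, 20), (w, 15, 12, 5, 26, 23, 20)}
Projecting to E, G, F (1 duplicate(s) eliminated): {(w, 23, 20)}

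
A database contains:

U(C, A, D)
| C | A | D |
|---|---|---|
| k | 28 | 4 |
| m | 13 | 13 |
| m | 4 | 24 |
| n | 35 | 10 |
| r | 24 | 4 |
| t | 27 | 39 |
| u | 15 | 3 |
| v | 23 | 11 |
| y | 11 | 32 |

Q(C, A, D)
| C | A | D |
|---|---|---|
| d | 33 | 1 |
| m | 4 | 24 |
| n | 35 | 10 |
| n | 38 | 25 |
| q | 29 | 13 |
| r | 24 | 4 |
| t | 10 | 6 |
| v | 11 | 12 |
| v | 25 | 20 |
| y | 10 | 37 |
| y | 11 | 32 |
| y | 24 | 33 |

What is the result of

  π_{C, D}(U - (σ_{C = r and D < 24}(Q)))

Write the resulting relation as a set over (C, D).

Filtering on C = r and D < 24 leaves {(r, 24, 4)}.
Taking the difference: {(k, 28, 4), (m, 13, 13), (m, 4, 24), (n, 35, 10), (t, 27, 39), (u, 15, 3), (v, 23, 11), (y, 11, 32)}
Projecting to C, D: {(k, 4), (m, 13), (m, 24), (n, 10), (t, 39), (u, 3), (v, 11), (y, 32)}

{(k, 4), (m, 13), (m, 24), (n, 10), (t, 39), (u, 3), (v, 11), (y, 32)}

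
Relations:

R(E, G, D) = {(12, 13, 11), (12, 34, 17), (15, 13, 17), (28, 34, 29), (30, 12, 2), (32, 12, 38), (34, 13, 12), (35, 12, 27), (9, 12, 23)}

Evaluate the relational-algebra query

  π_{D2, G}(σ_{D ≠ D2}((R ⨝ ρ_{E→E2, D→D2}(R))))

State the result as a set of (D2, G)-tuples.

{(11, 13), (12, 13), (17, 13), (17, 34), (2, 12), (23, 12), (27, 12), (29, 34), (38, 12)}

ρ[E→E2, D→D2]: schema becomes (E2, G, D2); tuples unchanged.
R ⋈ ρ_{E→E2, D→D2}(R) (natural join on G): {(12, 13, 11, 12, 11), (12, 13, 11, 15, 17), (12, 13, 11, 34, 12), (12, 34, 17, 12, 17), (12, 34, 17, 28, 29), (15, 13, 17, 12, 11), (15, 13, 17, 15, 17), (15, 13, 17, 34, 12), (28, 34, 29, 12, 17), (28, 34, 29, 28, 29), (30, 12, 2, 30, 2), (30, 12, 2, 32, 38), (30, 12, 2, 35, 27), (30, 12, 2, 9, 23), (32, 12, 38, 30, 2), (32, 12, 38, 32, 38), (32, 12, 38, 35, 27), (32, 12, 38, 9, 23), (34, 13, 12, 12, 11), (34, 13, 12, 15, 17), (34, 13, 12, 34, 12), (35, 12, 27, 30, 2), (35, 12, 27, 32, 38), (35, 12, 27, 35, 27), (35, 12, 27, 9, 23), (9, 12, 23, 30, 2), (9, 12, 23, 32, 38), (9, 12, 23, 35, 27), (9, 12, 23, 9, 23)}
σ[D ≠ D2]: keep tuples satisfying D ≠ D2 → {(12, 13, 11, 15, 17), (12, 13, 11, 34, 12), (12, 34, 17, 28, 29), (15, 13, 17, 12, 11), (15, 13, 17, 34, 12), (28, 34, 29, 12, 17), (30, 12, 2, 32, 38), (30, 12, 2, 35, 27), (30, 12, 2, 9, 23), (32, 12, 38, 30, 2), (32, 12, 38, 35, 27), (32, 12, 38, 9, 23), (34, 13, 12, 12, 11), (34, 13, 12, 15, 17), (35, 12, 27, 30, 2), (35, 12, 27, 32, 38), (35, 12, 27, 9, 23), (9, 12, 23, 30, 2), (9, 12, 23, 32, 38), (9, 12, 23, 35, 27)}
Projecting to D2, G (11 duplicate(s) eliminated): {(11, 13), (12, 13), (17, 13), (17, 34), (2, 12), (23, 12), (27, 12), (29, 34), (38, 12)}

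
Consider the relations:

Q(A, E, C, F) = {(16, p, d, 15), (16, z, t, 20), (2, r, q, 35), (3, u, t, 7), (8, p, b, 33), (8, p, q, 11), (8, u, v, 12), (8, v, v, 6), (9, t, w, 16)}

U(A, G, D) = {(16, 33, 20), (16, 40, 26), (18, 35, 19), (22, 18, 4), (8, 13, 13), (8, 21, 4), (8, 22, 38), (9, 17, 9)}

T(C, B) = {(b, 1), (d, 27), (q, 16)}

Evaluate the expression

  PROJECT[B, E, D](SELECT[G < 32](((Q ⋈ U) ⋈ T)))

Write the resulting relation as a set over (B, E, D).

Natural join on A: {(16, p, d, 15, 33, 20), (16, p, d, 15, 40, 26), (16, z, t, 20, 33, 20), (16, z, t, 20, 40, 26), (8, p, b, 33, 13, 13), (8, p, b, 33, 21, 4), (8, p, b, 33, 22, 38), (8, p, q, 11, 13, 13), (8, p, q, 11, 21, 4), (8, p, q, 11, 22, 38), (8, u, v, 12, 13, 13), (8, u, v, 12, 21, 4), (8, u, v, 12, 22, 38), (8, v, v, 6, 13, 13), (8, v, v, 6, 21, 4), (8, v, v, 6, 22, 38), (9, t, w, 16, 17, 9)}
Natural join on C: {(16, p, d, 15, 33, 20, 27), (16, p, d, 15, 40, 26, 27), (8, p, b, 33, 13, 13, 1), (8, p, b, 33, 21, 4, 1), (8, p, b, 33, 22, 38, 1), (8, p, q, 11, 13, 13, 16), (8, p, q, 11, 21, 4, 16), (8, p, q, 11, 22, 38, 16)}
Selection G < 32: {(8, p, b, 33, 13, 13, 1), (8, p, b, 33, 21, 4, 1), (8, p, b, 33, 22, 38, 1), (8, p, q, 11, 13, 13, 16), (8, p, q, 11, 21, 4, 16), (8, p, q, 11, 22, 38, 16)}
π_{B, E, D} gives {(1, p, 13), (1, p, 38), (1, p, 4), (16, p, 13), (16, p, 38), (16, p, 4)}.

{(1, p, 13), (1, p, 38), (1, p, 4), (16, p, 13), (16, p, 38), (16, p, 4)}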